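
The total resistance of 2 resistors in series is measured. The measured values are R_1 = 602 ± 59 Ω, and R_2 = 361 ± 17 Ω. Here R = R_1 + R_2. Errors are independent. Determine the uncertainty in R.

61.4 Ω

Each term contributes (cᵢ δxᵢ)² to (δR)²:
  (δR_1)² = 3480;  (δR_2)² = 289
δR = √(3770) = 61.4 Ω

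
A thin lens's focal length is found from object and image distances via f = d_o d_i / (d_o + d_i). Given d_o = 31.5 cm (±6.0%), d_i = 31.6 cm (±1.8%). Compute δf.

∂f/∂d_o = (d_i/(d_o+d_i))² = 0.251;  ∂f/∂d_i = (d_o/(d_o+d_i))² = 0.249
δf = √((∂f/∂d_o · δd_o)² + (∂f/∂d_i · δd_i)²) = √(0.225 + 0.0201) = 0.495 cm

0.495 cm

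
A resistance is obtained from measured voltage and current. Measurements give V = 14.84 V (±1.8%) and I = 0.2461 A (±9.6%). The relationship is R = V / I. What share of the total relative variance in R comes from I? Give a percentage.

(δR/R)² = (1·δV/V)² + (-1·δI/I)²
  V term: (1×0.0180)² = 0.000324
  I term: (-1×0.0960)² = 0.00922
Total = 0.00954. Share from I = 0.00922/0.00954 = 0.966.

96.6%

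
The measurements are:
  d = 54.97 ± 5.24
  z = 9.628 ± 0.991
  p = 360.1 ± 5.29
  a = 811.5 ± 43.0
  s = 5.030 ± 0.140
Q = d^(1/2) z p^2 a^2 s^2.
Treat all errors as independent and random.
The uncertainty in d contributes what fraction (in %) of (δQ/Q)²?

(δQ/Q)² = (½·δd/d)² + (1·δz/z)² + (2·δp/p)² + (2·δa/a)² + (2·δs/s)²
  d term: (0.5×0.0953)² = 0.00227
  z term: (1×0.103)² = 0.0106
  p term: (2×0.0147)² = 0.000863
  a term: (2×0.0530)² = 0.0112
  s term: (2×0.0278)² = 0.00310
Total = 0.0281. Share from d = 0.00227/0.0281 = 0.0810.

8.10%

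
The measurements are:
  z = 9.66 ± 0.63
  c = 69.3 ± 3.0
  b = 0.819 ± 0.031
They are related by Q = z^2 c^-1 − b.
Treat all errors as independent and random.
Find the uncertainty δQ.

0.188

Let p = z^2·c^-1 = 1.35. δp/p = √((2·δz/z)² + (-1·δc/c)²) = √(0.0170 + 0.00187) = 0.137, so δp = 0.185.
Q = p − b: δQ = √(δp² + δb²) = √(0.0342 + 0.000961) = 0.188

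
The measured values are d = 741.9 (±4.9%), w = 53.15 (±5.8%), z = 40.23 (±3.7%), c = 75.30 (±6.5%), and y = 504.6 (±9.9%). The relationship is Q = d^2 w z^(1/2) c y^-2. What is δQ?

13100

For a monomial Q ∝ d^2, w, z^(1/2), c, y^-2, fractional errors add in quadrature:
  (2·δd/d)² = (2×0.0490)² = 0.00960;  (1·δw/w)² = (1×0.0580)² = 0.00336;  (½·δz/z)² = (0.5×0.0370)² = 0.000342;  (1·δc/c)² = (1×0.0650)² = 0.00423;  (-2·δy/y)² = (-2×0.0990)² = 0.0392
δQ/Q = √(0.0567) = 0.238
Q = 54870, so δQ = 0.238 × 54870 = 13100.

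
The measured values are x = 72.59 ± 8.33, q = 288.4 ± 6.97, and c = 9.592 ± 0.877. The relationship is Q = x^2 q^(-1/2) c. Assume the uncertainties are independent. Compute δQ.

Relative error in a monomial: (δQ/Q)² = Σ (nᵢ · δxᵢ/xᵢ)².
  (2·δx/x)² = (2×0.115)² = 0.0527;  (−½·δq/q)² = (-0.5×0.0242)² = 0.000146;  (1·δc/c)² = (1×0.0914)² = 0.00836
δQ/Q = √(0.0612) = 0.247
Q = 2976, so δQ = 0.247 × 2976 = 736.

736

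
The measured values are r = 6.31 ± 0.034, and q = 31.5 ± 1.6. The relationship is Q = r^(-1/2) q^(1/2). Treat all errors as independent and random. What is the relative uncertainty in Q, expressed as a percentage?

2.55%

Relative error in a monomial: (δQ/Q)² = Σ (nᵢ · δxᵢ/xᵢ)².
  (−½·δr/r)² = (-0.5×0.00539)² = 7.26e-06;  (½·δq/q)² = (0.5×0.0508)² = 0.000645
δQ/Q = √(0.000652) = 0.0255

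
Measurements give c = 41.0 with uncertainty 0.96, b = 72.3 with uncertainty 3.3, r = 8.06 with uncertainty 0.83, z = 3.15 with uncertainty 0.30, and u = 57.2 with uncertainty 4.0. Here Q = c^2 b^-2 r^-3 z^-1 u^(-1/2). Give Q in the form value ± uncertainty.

(2.58 ± 0.879) × 10^-5

Each factor contributes (exponent × relative error)² to (δQ/Q)²:
  (2·δc/c)² = (2×0.0234)² = 0.00219;  (-2·δb/b)² = (-2×0.0456)² = 0.00833;  (-3·δr/r)² = (-3×0.103)² = 0.0954;  (-1·δz/z)² = (-1×0.0952)² = 0.00907;  (−½·δu/u)² = (-0.5×0.0699)² = 0.00122
δQ/Q = √(0.116) = 0.341
Q = 2.58e-05, so δQ = 0.341 × 2.58e-05 = 8.79e-06.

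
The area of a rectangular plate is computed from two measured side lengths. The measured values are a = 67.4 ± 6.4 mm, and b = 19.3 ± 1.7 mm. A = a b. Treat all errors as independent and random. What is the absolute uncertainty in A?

168 mm^2

Each factor contributes (exponent × relative error)² to (δA/A)²:
  (1·δa/a)² = (1×0.0950)² = 0.00902;  (1·δb/b)² = (1×0.0881)² = 0.00776
δA/A = √(0.0168) = 0.130
A = 1300 mm^2, so δA = 0.130 × 1300 = 168 mm^2.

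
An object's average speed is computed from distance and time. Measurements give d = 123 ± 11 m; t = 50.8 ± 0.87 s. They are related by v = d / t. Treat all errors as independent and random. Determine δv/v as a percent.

Relative error in a monomial: (δv/v)² = Σ (nᵢ · δxᵢ/xᵢ)².
  (1·δd/d)² = (1×0.0894)² = 0.00800;  (-1·δt/t)² = (-1×0.0171)² = 0.000293
δv/v = √(0.00829) = 0.0911

9.11%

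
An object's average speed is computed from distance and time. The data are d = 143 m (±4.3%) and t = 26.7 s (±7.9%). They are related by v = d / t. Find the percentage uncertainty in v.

Relative error in a monomial: (δv/v)² = Σ (nᵢ · δxᵢ/xᵢ)².
  (1·δd/d)² = (1×0.0430)² = 0.00185;  (-1·δt/t)² = (-1×0.0790)² = 0.00624
δv/v = √(0.00809) = 0.0899

8.99%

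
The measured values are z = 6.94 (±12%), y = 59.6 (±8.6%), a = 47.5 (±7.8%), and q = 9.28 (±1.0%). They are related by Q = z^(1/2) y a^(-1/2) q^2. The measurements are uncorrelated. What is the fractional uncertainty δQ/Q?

0.114

Q is a product of powers, so relative uncertainties combine in quadrature:
  (½·δz/z)² = (0.5×0.120)² = 0.00360;  (1·δy/y)² = (1×0.0860)² = 0.00740;  (−½·δa/a)² = (-0.5×0.0780)² = 0.00152;  (2·δq/q)² = (2×0.0100)² = 0.000400
δQ/Q = √(0.0129) = 0.114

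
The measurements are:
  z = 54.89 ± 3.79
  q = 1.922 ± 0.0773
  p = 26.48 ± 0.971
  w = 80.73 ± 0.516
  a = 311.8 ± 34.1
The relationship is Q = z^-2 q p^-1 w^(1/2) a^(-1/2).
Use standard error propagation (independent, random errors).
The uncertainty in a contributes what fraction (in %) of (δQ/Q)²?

11.9%

(δQ/Q)² = (-2·δz/z)² + (1·δq/q)² + (-1·δp/p)² + (½·δw/w)² + (−½·δa/a)²
  z term: (-2×0.0690)² = 0.0191
  q term: (1×0.0402)² = 0.00162
  p term: (-1×0.0367)² = 0.00134
  w term: (0.5×0.00639)² = 1.02e-05
  a term: (-0.5×0.109)² = 0.00299
Total = 0.0250. Share from a = 0.00299/0.0250 = 0.119.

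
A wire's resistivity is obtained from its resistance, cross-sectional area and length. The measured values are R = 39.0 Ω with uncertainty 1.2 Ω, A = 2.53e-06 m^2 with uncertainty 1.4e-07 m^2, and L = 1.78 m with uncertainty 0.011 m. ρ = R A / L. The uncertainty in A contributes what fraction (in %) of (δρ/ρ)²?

75.7%

(δρ/ρ)² = (1·δR/R)² + (1·δA/A)² + (-1·δL/L)²
  R term: (1×0.0308)² = 0.000947
  A term: (1×0.0553)² = 0.00306
  L term: (-1×0.00618)² = 3.82e-05
Total = 0.00405. Share from A = 0.00306/0.00405 = 0.757.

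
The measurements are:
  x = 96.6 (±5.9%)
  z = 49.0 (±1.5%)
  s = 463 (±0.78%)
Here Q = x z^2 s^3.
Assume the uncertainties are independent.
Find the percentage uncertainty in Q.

7.02%

Since Q is a product/quotient, work with relative uncertainties:
  (1·δx/x)² = (1×0.0590)² = 0.00348;  (2·δz/z)² = (2×0.0150)² = 0.000900;  (3·δs/s)² = (3×0.00780)² = 0.000548
δQ/Q = √(0.00493) = 0.0702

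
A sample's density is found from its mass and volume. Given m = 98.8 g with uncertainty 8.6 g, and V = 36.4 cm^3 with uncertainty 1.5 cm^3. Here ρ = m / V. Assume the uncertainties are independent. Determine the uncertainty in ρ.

For a monomial ρ ∝ m, V^-1, fractional errors add in quadrature:
  (1·δm/m)² = (1×0.0870)² = 0.00758;  (-1·δV/V)² = (-1×0.0412)² = 0.00170
δρ/ρ = √(0.00927) = 0.0963
ρ = 2.71 g/cm^3, so δρ = 0.0963 × 2.71 = 0.261 g/cm^3.

0.261 g/cm^3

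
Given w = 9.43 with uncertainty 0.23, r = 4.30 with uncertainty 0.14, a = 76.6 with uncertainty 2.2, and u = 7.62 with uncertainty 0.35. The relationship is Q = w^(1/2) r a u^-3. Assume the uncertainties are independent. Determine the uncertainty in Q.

0.331

Since Q is a product/quotient, work with relative uncertainties:
  (½·δw/w)² = (0.5×0.0244)² = 0.000149;  (1·δr/r)² = (1×0.0326)² = 0.00106;  (1·δa/a)² = (1×0.0287)² = 0.000825;  (-3·δu/u)² = (-3×0.0459)² = 0.0190
δQ/Q = √(0.0210) = 0.145
Q = 2.29, so δQ = 0.145 × 2.29 = 0.331.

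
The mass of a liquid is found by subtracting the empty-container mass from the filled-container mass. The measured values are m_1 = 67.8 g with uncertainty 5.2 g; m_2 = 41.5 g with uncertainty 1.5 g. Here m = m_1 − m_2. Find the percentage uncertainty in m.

Sums and differences: (δm)² = Σ (cᵢ δxᵢ)².
  (δm_1)² = 27.0;  (δm_2)² = 2.25
δm = √(29.3) = 5.41 g
m = 26.3 g, so δm/m = 5.41/26.3 = 0.206.

20.6%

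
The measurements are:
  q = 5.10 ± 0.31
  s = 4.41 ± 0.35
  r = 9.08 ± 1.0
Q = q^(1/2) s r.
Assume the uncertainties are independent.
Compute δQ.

12.6

Products/powers → add relative errors in quadrature, weighted by exponent:
  (½·δq/q)² = (0.5×0.0608)² = 0.000924;  (1·δs/s)² = (1×0.0794)² = 0.00630;  (1·δr/r)² = (1×0.110)² = 0.0121
δQ/Q = √(0.0194) = 0.139
Q = 90.4, so δQ = 0.139 × 90.4 = 12.6.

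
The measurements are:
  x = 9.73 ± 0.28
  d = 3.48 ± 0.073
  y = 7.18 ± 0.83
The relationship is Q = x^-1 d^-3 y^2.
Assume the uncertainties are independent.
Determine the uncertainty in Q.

0.0303

Since Q is a product/quotient, work with relative uncertainties:
  (-1·δx/x)² = (-1×0.0288)² = 0.000828;  (-3·δd/d)² = (-3×0.0210)² = 0.00396;  (2·δy/y)² = (2×0.116)² = 0.0535
δQ/Q = √(0.0582) = 0.241
Q = 0.126, so δQ = 0.241 × 0.126 = 0.0303.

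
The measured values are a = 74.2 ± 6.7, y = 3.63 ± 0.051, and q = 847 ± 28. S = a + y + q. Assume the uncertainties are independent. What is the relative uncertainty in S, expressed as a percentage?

3.11%

Sums and differences: (δS)² = Σ (cᵢ δxᵢ)².
  (δa)² = 44.9;  (δy)² = 0.00260;  (δq)² = 784
δS = √(829) = 28.8
S = 925, so δS/S = 28.8/925 = 0.0311.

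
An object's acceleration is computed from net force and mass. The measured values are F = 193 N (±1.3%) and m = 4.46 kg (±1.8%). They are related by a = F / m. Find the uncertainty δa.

0.961 m/s^2

For a monomial a ∝ F, m^-1, fractional errors add in quadrature:
  (1·δF/F)² = (1×0.0130)² = 0.000169;  (-1·δm/m)² = (-1×0.0180)² = 0.000324
δa/a = √(0.000493) = 0.0222
a = 43.3 m/s^2, so δa = 0.0222 × 43.3 = 0.961 m/s^2.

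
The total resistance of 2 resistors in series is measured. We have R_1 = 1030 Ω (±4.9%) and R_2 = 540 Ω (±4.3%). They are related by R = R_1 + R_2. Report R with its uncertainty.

1570 ± 55.6 Ω

Absolute uncertainties add in quadrature for a linear combination:
  (δR_1)² = 2550;  (δR_2)² = 539
δR = √(3090) = 55.6 Ω
R = 1570 Ω.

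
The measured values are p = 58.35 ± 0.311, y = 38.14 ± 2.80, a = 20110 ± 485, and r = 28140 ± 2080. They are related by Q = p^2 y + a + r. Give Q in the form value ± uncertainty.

Let w = p^2·y = 129900. δw/w = √((2·δp/p)² + (1·δy/y)²) = √(0.000114 + 0.00539) = 0.0742, so δw = 9630.
Q = w + a + r: δQ = √(δw² + δa² + δr²) = √(9.28e+07 + 2.35e+05 + 4.33e+06) = 9870
Q = 178100.

178100 ± 9870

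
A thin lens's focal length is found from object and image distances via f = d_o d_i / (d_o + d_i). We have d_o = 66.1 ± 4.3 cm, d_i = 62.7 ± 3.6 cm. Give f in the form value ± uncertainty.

∂f/∂d_o = (d_i/(d_o+d_i))² = 0.237;  ∂f/∂d_i = (d_o/(d_o+d_i))² = 0.263
δf = √((∂f/∂d_o · δd_o)² + (∂f/∂d_i · δd_i)²) = √(1.04 + 0.899) = 1.39 cm
f = 32.2 cm.

32.2 ± 1.39 cm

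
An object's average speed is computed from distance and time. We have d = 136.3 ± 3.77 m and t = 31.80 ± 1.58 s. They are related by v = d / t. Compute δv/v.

0.0569

Since v is a product/quotient, work with relative uncertainties:
  (1·δd/d)² = (1×0.0277)² = 0.000765;  (-1·δt/t)² = (-1×0.0497)² = 0.00247
δv/v = √(0.00323) = 0.0569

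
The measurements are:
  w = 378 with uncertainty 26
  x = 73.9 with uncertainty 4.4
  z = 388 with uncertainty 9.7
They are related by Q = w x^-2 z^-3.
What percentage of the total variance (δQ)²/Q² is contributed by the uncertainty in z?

22.9%

(δQ/Q)² = (1·δw/w)² + (-2·δx/x)² + (-3·δz/z)²
  w term: (1×0.0688)² = 0.00473
  x term: (-2×0.0595)² = 0.0142
  z term: (-3×0.0250)² = 0.00562
Total = 0.0245. Share from z = 0.00562/0.0245 = 0.229.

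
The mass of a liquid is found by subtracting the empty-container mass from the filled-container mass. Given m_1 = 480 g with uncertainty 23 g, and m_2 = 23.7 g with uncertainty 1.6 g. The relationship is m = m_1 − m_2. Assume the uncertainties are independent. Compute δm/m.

0.0505

Absolute uncertainties add in quadrature for a linear combination:
  (δm_1)² = 529;  (δm_2)² = 2.56
δm = √(532) = 23.1 g
m = 456 g, so δm/m = 23.1/456 = 0.0505.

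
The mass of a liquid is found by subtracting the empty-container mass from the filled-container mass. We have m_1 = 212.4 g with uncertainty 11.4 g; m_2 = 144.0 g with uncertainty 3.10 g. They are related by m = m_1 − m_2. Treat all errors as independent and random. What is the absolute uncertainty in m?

11.8 g

m is a linear combination, so absolute uncertainties add in quadrature:
  (δm_1)² = 130;  (δm_2)² = 9.61
δm = √(140) = 11.8 g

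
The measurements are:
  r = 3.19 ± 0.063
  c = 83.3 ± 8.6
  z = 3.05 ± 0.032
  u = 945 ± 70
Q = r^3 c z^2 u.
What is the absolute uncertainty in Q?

For a monomial Q ∝ r^3, c, z^2, u, fractional errors add in quadrature:
  (3·δr/r)² = (3×0.0197)² = 0.00351;  (1·δc/c)² = (1×0.103)² = 0.0107;  (2·δz/z)² = (2×0.0105)² = 0.000440;  (1·δu/u)² = (1×0.0741)² = 0.00549
δQ/Q = √(0.0201) = 0.142
Q = 2.38e+07, so δQ = 0.142 × 2.38e+07 = 3.37e+06.

3.37e+06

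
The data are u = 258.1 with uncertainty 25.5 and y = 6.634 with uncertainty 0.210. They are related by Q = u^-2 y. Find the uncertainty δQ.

1.99e-05

For a monomial Q ∝ u^-2, y, fractional errors add in quadrature:
  (-2·δu/u)² = (-2×0.0988)² = 0.0390;  (1·δy/y)² = (1×0.0317)² = 0.00100
δQ/Q = √(0.0400) = 0.200
Q = 9.959e-05, so δQ = 0.200 × 9.959e-05 = 1.99e-05.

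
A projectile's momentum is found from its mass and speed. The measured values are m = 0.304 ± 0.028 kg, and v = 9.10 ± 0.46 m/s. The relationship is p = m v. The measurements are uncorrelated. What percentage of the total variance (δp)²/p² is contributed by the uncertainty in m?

76.9%

(δp/p)² = (1·δm/m)² + (1·δv/v)²
  m term: (1×0.0921)² = 0.00848
  v term: (1×0.0505)² = 0.00256
Total = 0.0110. Share from m = 0.00848/0.0110 = 0.769.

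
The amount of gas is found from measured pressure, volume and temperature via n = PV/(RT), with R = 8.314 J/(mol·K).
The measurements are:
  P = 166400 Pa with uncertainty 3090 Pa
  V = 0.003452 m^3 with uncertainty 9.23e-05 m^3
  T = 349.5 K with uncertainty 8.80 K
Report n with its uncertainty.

0.1977 ± 0.00814 mol

Since n is a product/quotient, work with relative uncertainties:
  (1·δP/P)² = (1×0.0186)² = 0.000345;  (1·δV/V)² = (1×0.0267)² = 0.000715;  (-1·δT/T)² = (-1×0.0252)² = 0.000634
δn/n = √(0.00169) = 0.0412
n = 0.1977 mol, so δn = 0.0412 × 0.1977 = 0.00814 mol.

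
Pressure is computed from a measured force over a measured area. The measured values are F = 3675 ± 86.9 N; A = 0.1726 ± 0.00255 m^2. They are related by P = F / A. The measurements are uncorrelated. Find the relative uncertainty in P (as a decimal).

Relative error in a monomial: (δP/P)² = Σ (nᵢ · δxᵢ/xᵢ)².
  (1·δF/F)² = (1×0.0236)² = 0.000559;  (-1·δA/A)² = (-1×0.0148)² = 0.000218
δP/P = √(0.000777) = 0.0279

0.0279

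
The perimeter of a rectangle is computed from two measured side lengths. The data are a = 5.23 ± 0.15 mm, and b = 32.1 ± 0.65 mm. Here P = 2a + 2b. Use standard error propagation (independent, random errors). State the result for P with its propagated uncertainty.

74.7 ± 1.33 mm

Sums and differences: (δP)² = Σ (cᵢ δxᵢ)².
  (2·δa)² = 0.0900;  (2·δb)² = 1.69
δP = √(1.78) = 1.33 mm
P = 74.7 mm.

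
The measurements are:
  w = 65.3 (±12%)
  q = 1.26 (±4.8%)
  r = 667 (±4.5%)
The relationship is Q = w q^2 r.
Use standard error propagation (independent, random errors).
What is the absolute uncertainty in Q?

11100

Since Q is a product/quotient, work with relative uncertainties:
  (1·δw/w)² = (1×0.120)² = 0.0144;  (2·δq/q)² = (2×0.0480)² = 0.00922;  (1·δr/r)² = (1×0.0450)² = 0.00202
δQ/Q = √(0.0256) = 0.160
Q = 69100, so δQ = 0.160 × 69100 = 11100.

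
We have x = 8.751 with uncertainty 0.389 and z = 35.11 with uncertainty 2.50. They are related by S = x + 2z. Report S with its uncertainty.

78.97 ± 5.02

S is a linear combination, so absolute uncertainties add in quadrature:
  (δx)² = 0.151;  (2·δz)² = 25.0
δS = √(25.2) = 5.02
S = 78.97.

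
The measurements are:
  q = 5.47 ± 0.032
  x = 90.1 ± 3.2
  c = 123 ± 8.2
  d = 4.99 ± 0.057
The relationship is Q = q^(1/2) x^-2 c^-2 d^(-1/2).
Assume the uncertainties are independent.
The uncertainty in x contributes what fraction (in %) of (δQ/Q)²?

(δQ/Q)² = (½·δq/q)² + (-2·δx/x)² + (-2·δc/c)² + (−½·δd/d)²
  q term: (0.5×0.00585)² = 8.56e-06
  x term: (-2×0.0355)² = 0.00505
  c term: (-2×0.0667)² = 0.0178
  d term: (-0.5×0.0114)² = 3.26e-05
Total = 0.0229. Share from x = 0.00505/0.0229 = 0.221.

22.1%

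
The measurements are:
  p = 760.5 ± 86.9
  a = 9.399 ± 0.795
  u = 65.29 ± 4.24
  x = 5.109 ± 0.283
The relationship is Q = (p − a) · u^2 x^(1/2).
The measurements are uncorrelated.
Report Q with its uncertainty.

(7.237 ± 1.27) × 10^6

Let w = p − a = 751.1. δw = √(δp² + δa²) = √(7550 + 0.632) = 86.9, so δw/w = 0.116.
Q is then a monomial in w, u, x:
δQ/Q = √((δw/w)² + (2·δu/u)² + (½·δx/x)²) = √(0.0134 + 0.0169 + 0.000767) = 0.176
Q = 7.237e+06, so δQ = 0.176 × 7.237e+06 = 1.27e+06.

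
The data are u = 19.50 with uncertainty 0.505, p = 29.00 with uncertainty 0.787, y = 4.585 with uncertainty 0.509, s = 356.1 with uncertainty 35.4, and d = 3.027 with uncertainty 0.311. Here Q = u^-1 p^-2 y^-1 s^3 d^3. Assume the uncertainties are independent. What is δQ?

Q is a product of powers, so relative uncertainties combine in quadrature:
  (-1·δu/u)² = (-1×0.0259)² = 0.000671;  (-2·δp/p)² = (-2×0.0271)² = 0.00295;  (-1·δy/y)² = (-1×0.111)² = 0.0123;  (3·δs/s)² = (3×0.0994)² = 0.0889;  (3·δd/d)² = (3×0.103)² = 0.0950
δQ/Q = √(0.200) = 0.447
Q = 16660, so δQ = 0.447 × 16660 = 7450.

7450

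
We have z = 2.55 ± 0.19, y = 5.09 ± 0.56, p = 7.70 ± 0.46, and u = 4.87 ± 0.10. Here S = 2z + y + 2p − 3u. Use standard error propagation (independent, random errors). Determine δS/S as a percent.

10.8%

Absolute uncertainties add in quadrature for a linear combination:
  (2·δz)² = 0.144;  (δy)² = 0.314;  (2·δp)² = 0.846;  (3·δu)² = 0.0900
δS = √(1.39) = 1.18
S = 11.0, so δS/S = 1.18/11.0 = 0.108.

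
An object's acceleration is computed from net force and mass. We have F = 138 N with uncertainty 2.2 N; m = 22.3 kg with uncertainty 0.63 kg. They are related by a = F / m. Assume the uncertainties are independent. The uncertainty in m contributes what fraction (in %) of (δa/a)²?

75.8%

(δa/a)² = (1·δF/F)² + (-1·δm/m)²
  F term: (1×0.0159)² = 0.000254
  m term: (-1×0.0283)² = 0.000798
Total = 0.00105. Share from m = 0.000798/0.00105 = 0.758.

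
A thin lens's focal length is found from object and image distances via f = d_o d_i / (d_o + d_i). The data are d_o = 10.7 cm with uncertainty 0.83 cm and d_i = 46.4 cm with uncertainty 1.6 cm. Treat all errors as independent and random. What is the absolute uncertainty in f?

∂f/∂d_o = (d_i/(d_o+d_i))² = 0.660;  ∂f/∂d_i = (d_o/(d_o+d_i))² = 0.0351
δf = √((∂f/∂d_o · δd_o)² + (∂f/∂d_i · δd_i)²) = √(0.300 + 0.00316) = 0.551 cm

0.551 cm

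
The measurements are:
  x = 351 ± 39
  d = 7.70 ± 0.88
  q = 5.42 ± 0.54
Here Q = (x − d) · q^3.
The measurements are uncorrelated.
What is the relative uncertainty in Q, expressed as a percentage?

Let u = x − d = 343. δu = √(δx² + δd²) = √(1520 + 0.774) = 39.0, so δu/u = 0.114.
Q is then a monomial in u, q:
δQ/Q = √((δu/u)² + (3·δq/q)²) = √(0.0129 + 0.0893) = 0.320

32.0%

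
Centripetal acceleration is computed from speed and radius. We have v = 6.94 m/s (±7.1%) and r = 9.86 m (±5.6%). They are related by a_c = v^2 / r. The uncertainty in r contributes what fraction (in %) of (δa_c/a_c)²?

13.5%

(δa_c/a_c)² = (2·δv/v)² + (-1·δr/r)²
  v term: (2×0.0710)² = 0.0202
  r term: (-1×0.0560)² = 0.00314
Total = 0.0233. Share from r = 0.00314/0.0233 = 0.135.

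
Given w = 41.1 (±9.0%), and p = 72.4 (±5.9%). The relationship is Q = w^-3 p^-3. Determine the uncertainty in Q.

1.23e-11

Relative error in a monomial: (δQ/Q)² = Σ (nᵢ · δxᵢ/xᵢ)².
  (-3·δw/w)² = (-3×0.0900)² = 0.0729;  (-3·δp/p)² = (-3×0.0590)² = 0.0313
δQ/Q = √(0.104) = 0.323
Q = 3.8e-11, so δQ = 0.323 × 3.8e-11 = 1.23e-11.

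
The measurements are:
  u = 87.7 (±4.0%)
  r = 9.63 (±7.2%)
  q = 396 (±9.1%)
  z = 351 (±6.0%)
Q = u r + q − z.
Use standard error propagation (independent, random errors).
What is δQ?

Let p = u·r = 845. δp/p = √((1·δu/u)² + (1·δr/r)²) = √(0.00160 + 0.00518) = 0.0824, so δp = 69.6.
Q = p + q − z: δQ = √(δp² + δq² + δz²) = √(4840 + 1300 + 444) = 81.1

81.1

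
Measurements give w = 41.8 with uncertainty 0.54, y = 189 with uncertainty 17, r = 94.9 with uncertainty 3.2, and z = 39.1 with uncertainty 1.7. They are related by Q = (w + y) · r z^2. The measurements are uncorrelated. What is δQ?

Let u = w + y = 231. δu = √(δw² + δy²) = √(0.292 + 289) = 17.0, so δu/u = 0.0737.
Q is then a monomial in u, r, z:
δQ/Q = √((δu/u)² + (1·δr/r)² + (2·δz/z)²) = √(0.00543 + 0.00114 + 0.00756) = 0.119
Q = 3.35e+07, so δQ = 0.119 × 3.35e+07 = 3.98e+06.

3.98e+06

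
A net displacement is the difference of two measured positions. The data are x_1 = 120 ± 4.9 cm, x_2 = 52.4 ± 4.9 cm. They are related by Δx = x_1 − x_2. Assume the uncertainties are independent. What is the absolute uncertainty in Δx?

6.93 cm

For a sum/difference, combine absolute errors in quadrature:
  (δx_1)² = 24.0;  (δx_2)² = 24.0
δΔx = √(48.0) = 6.93 cm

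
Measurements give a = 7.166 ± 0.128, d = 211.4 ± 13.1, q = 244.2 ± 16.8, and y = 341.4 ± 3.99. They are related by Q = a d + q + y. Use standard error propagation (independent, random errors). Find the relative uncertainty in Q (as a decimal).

Let p = a·d = 1515. δp/p = √((1·δa/a)² + (1·δd/d)²) = √(0.000319 + 0.00384) = 0.0645, so δp = 97.7.
Q = p + q + y: δQ = √(δp² + δq² + δy²) = √(9540 + 282 + 15.9) = 99.2
Q = 2100, so δQ/Q = 99.2/2100 = 0.0472.

0.0472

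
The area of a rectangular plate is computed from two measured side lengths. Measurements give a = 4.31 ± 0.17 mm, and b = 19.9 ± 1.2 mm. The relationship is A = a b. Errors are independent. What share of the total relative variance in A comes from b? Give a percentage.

(δA/A)² = (1·δa/a)² + (1·δb/b)²
  a term: (1×0.0394)² = 0.00156
  b term: (1×0.0603)² = 0.00364
Total = 0.00519. Share from b = 0.00364/0.00519 = 0.700.

70.0%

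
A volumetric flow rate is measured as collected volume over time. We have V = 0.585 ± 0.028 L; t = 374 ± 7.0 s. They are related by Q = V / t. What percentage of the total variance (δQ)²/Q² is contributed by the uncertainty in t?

13.3%

(δQ/Q)² = (1·δV/V)² + (-1·δt/t)²
  V term: (1×0.0479)² = 0.00229
  t term: (-1×0.0187)² = 0.000350
Total = 0.00264. Share from t = 0.000350/0.00264 = 0.133.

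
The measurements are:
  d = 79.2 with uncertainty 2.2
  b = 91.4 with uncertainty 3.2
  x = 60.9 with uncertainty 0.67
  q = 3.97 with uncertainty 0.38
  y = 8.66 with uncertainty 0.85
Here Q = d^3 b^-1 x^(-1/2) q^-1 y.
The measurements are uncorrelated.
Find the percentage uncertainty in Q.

16.4%

Each factor contributes (exponent × relative error)² to (δQ/Q)²:
  (3·δd/d)² = (3×0.0278)² = 0.00694;  (-1·δb/b)² = (-1×0.0350)² = 0.00123;  (−½·δx/x)² = (-0.5×0.0110)² = 3.03e-05;  (-1·δq/q)² = (-1×0.0957)² = 0.00916;  (1·δy/y)² = (1×0.0982)² = 0.00963
δQ/Q = √(0.0270) = 0.164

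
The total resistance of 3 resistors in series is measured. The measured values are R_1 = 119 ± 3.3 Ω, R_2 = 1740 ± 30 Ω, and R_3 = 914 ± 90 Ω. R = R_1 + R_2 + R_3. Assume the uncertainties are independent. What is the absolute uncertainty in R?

R is a linear combination, so absolute uncertainties add in quadrature:
  (δR_1)² = 10.9;  (δR_2)² = 900;  (δR_3)² = 8100
δR = √(9010) = 94.9 Ω

94.9 Ω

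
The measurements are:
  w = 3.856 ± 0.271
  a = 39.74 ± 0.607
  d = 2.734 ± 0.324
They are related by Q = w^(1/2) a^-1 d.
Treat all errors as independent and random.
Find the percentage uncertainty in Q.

12.5%

Products/powers → add relative errors in quadrature, weighted by exponent:
  (½·δw/w)² = (0.5×0.0703)² = 0.00123;  (-1·δa/a)² = (-1×0.0153)² = 0.000233;  (1·δd/d)² = (1×0.119)² = 0.0140
δQ/Q = √(0.0155) = 0.125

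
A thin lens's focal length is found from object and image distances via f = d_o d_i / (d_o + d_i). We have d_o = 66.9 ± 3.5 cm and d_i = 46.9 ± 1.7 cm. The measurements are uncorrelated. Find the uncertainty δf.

∂f/∂d_o = (d_i/(d_o+d_i))² = 0.170;  ∂f/∂d_i = (d_o/(d_o+d_i))² = 0.346
δf = √((∂f/∂d_o · δd_o)² + (∂f/∂d_i · δd_i)²) = √(0.353 + 0.345) = 0.836 cm

0.836 cm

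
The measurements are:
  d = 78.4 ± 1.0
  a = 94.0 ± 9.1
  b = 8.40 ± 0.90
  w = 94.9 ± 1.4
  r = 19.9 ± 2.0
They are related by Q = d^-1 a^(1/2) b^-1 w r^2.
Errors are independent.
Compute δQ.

129

Since Q is a product/quotient, work with relative uncertainties:
  (-1·δd/d)² = (-1×0.0128)² = 0.000163;  (½·δa/a)² = (0.5×0.0968)² = 0.00234;  (-1·δb/b)² = (-1×0.107)² = 0.0115;  (1·δw/w)² = (1×0.0148)² = 0.000218;  (2·δr/r)² = (2×0.101)² = 0.0404
δQ/Q = √(0.0546) = 0.234
Q = 553, so δQ = 0.234 × 553 = 129.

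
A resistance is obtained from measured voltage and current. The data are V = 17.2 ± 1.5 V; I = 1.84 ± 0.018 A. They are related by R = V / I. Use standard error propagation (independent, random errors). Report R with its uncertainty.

Since R is a product/quotient, work with relative uncertainties:
  (1·δV/V)² = (1×0.0872)² = 0.00761;  (-1·δI/I)² = (-1×0.00978)² = 9.57e-05
δR/R = √(0.00770) = 0.0878
R = 9.35 Ω, so δR = 0.0878 × 9.35 = 0.820 Ω.

9.35 ± 0.820 Ω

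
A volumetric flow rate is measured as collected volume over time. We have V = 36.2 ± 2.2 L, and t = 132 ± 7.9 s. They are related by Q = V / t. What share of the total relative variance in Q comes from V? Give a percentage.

(δQ/Q)² = (1·δV/V)² + (-1·δt/t)²
  V term: (1×0.0608)² = 0.00369
  t term: (-1×0.0598)² = 0.00358
Total = 0.00728. Share from V = 0.00369/0.00728 = 0.508.

50.8%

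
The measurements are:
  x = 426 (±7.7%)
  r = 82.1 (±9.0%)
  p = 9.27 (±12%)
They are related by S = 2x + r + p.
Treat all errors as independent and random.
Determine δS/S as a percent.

7.00%

S is a linear combination, so absolute uncertainties add in quadrature:
  (2·δx)² = 4300;  (δr)² = 54.6;  (δp)² = 1.24
δS = √(4360) = 66.0
S = 943, so δS/S = 66.0/943 = 0.0700.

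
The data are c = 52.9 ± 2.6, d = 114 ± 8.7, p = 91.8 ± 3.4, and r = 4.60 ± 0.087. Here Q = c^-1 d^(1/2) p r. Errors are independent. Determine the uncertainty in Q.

6.38

For a monomial Q ∝ c^-1, d^(1/2), p, r, fractional errors add in quadrature:
  (-1·δc/c)² = (-1×0.0491)² = 0.00242;  (½·δd/d)² = (0.5×0.0763)² = 0.00146;  (1·δp/p)² = (1×0.0370)² = 0.00137;  (1·δr/r)² = (1×0.0189)² = 0.000358
δQ/Q = √(0.00560) = 0.0748
Q = 85.2, so δQ = 0.0748 × 85.2 = 6.38.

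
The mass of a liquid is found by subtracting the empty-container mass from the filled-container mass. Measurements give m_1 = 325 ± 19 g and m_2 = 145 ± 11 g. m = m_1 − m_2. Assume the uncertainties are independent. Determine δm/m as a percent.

12.2%

Absolute uncertainties add in quadrature for a linear combination:
  (δm_1)² = 361;  (δm_2)² = 121
δm = √(482) = 22.0 g
m = 180 g, so δm/m = 22.0/180 = 0.122.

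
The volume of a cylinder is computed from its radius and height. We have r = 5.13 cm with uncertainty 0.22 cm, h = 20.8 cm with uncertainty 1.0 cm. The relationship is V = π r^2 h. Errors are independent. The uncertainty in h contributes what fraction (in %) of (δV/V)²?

(δV/V)² = (2·δr/r)² + (1·δh/h)²
  r term: (2×0.0429)² = 0.00736
  h term: (1×0.0481)² = 0.00231
Total = 0.00967. Share from h = 0.00231/0.00967 = 0.239.

23.9%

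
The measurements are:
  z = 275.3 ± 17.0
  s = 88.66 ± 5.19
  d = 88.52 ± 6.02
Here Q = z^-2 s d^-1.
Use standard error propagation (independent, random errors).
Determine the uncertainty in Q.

Products/powers → add relative errors in quadrature, weighted by exponent:
  (-2·δz/z)² = (-2×0.0618)² = 0.0153;  (1·δs/s)² = (1×0.0585)² = 0.00343;  (-1·δd/d)² = (-1×0.0680)² = 0.00462
δQ/Q = √(0.0233) = 0.153
Q = 1.322e-05, so δQ = 0.153 × 1.322e-05 = 2.02e-06.

2.02e-06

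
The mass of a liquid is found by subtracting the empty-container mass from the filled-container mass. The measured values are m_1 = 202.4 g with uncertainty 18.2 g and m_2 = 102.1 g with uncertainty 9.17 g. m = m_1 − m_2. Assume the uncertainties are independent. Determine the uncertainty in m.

Absolute uncertainties add in quadrature for a linear combination:
  (δm_1)² = 331;  (δm_2)² = 84.1
δm = √(415) = 20.4 g

20.4 g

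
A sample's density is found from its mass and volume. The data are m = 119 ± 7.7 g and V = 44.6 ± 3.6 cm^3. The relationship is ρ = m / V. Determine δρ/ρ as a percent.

Each factor contributes (exponent × relative error)² to (δρ/ρ)²:
  (1·δm/m)² = (1×0.0647)² = 0.00419;  (-1·δV/V)² = (-1×0.0807)² = 0.00652
δρ/ρ = √(0.0107) = 0.103

10.3%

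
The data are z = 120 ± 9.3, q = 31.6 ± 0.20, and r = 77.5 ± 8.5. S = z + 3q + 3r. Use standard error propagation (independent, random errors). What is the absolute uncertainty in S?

27.1

Sums and differences: (δS)² = Σ (cᵢ δxᵢ)².
  (δz)² = 86.5;  (3·δq)² = 0.360;  (3·δr)² = 650
δS = √(737) = 27.1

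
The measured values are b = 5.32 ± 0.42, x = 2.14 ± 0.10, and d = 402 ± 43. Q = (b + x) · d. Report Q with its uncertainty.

Let u = b + x = 7.46. δu = √(δb² + δx²) = √(0.176 + 0.0100) = 0.432, so δu/u = 0.0579.
Q is then a monomial in u, d:
δQ/Q = √((δu/u)² + (1·δd/d)²) = √(0.00335 + 0.0114) = 0.122
Q = 3000, so δQ = 0.122 × 3000 = 365.

3000 ± 365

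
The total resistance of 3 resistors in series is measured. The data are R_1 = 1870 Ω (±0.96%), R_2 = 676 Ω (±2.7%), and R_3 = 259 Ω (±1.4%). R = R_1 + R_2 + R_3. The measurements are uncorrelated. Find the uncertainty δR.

25.9 Ω

Sums and differences: (δR)² = Σ (cᵢ δxᵢ)².
  (δR_1)² = 322;  (δR_2)² = 333;  (δR_3)² = 13.1
δR = √(669) = 25.9 Ω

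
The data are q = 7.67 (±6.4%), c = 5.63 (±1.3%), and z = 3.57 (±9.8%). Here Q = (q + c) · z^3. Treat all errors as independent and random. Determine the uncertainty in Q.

Let u = q + c = 13.3. δu = √(δq² + δc²) = √(0.241 + 0.00536) = 0.496, so δu/u = 0.0373.
Q is then a monomial in u, z:
δQ/Q = √((δu/u)² + (3·δz/z)²) = √(0.00139 + 0.0864) = 0.296
Q = 605, so δQ = 0.296 × 605 = 179.

179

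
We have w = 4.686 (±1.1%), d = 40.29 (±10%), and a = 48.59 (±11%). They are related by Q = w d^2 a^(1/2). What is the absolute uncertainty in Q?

Q is a product of powers, so relative uncertainties combine in quadrature:
  (1·δw/w)² = (1×0.0110)² = 0.000121;  (2·δd/d)² = (2×0.100)² = 0.0400;  (½·δa/a)² = (0.5×0.110)² = 0.00302
δQ/Q = √(0.0431) = 0.208
Q = 53020, so δQ = 0.208 × 53020 = 11000.

11000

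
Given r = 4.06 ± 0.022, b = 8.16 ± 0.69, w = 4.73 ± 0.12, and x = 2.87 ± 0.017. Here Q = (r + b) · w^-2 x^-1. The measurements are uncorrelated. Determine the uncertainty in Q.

Let u = r + b = 12.2. δu = √(δr² + δb²) = √(0.000484 + 0.476) = 0.690, so δu/u = 0.0565.
Q is then a monomial in u, w, x:
δQ/Q = √((δu/u)² + (-2·δw/w)² + (-1·δx/x)²) = √(0.00319 + 0.00257 + 3.51e-05) = 0.0762
Q = 0.190, so δQ = 0.0762 × 0.190 = 0.0145.

0.0145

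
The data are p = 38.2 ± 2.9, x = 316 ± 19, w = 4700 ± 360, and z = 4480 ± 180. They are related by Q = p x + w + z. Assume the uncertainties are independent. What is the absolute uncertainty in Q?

Let h = p·x = 12100. δh/h = √((1·δp/p)² + (1·δx/x)²) = √(0.00576 + 0.00362) = 0.0968, so δh = 1170.
Q = h + w + z: δQ = √(δh² + δw² + δz²) = √(1.37e+06 + 1.3e+05 + 32400) = 1240

1240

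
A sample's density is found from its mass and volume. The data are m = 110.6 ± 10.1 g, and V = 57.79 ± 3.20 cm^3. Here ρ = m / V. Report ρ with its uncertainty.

1.914 ± 0.204 g/cm^3

Relative error in a monomial: (δρ/ρ)² = Σ (nᵢ · δxᵢ/xᵢ)².
  (1·δm/m)² = (1×0.0913)² = 0.00834;  (-1·δV/V)² = (-1×0.0554)² = 0.00307
δρ/ρ = √(0.0114) = 0.107
ρ = 1.914 g/cm^3, so δρ = 0.107 × 1.914 = 0.204 g/cm^3.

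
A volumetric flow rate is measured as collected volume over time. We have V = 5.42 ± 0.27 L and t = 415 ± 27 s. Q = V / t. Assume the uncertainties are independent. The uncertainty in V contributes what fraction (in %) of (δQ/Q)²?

(δQ/Q)² = (1·δV/V)² + (-1·δt/t)²
  V term: (1×0.0498)² = 0.00248
  t term: (-1×0.0651)² = 0.00423
Total = 0.00671. Share from V = 0.00248/0.00671 = 0.370.

37.0%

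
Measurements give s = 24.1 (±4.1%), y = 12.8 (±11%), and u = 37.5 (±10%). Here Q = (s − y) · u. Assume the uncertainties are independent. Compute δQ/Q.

Let w = s − y = 11.3. δw = √(δs² + δy²) = √(0.976 + 1.98) = 1.72, so δw/w = 0.152.
Q is then a monomial in w, u:
δQ/Q = √((δw/w)² + (1·δu/u)²) = √(0.0232 + 0.0100) = 0.182

0.182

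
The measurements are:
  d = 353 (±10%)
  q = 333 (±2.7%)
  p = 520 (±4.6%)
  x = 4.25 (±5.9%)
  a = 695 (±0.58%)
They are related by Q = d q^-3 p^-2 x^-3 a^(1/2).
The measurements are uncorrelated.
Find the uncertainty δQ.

2.88e-12

Products/powers → add relative errors in quadrature, weighted by exponent:
  (1·δd/d)² = (1×0.100)² = 0.0100;  (-3·δq/q)² = (-3×0.0270)² = 0.00656;  (-2·δp/p)² = (-2×0.0460)² = 0.00846;  (-3·δx/x)² = (-3×0.0590)² = 0.0313;  (½·δa/a)² = (0.5×0.00580)² = 8.41e-06
δQ/Q = √(0.0564) = 0.237
Q = 1.21e-11, so δQ = 0.237 × 1.21e-11 = 2.88e-12.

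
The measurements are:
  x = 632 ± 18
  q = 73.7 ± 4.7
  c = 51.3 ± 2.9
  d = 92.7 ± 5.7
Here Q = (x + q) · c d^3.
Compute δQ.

Let u = x + q = 706. δu = √(δx² + δq²) = √(324 + 22.1) = 18.6, so δu/u = 0.0264.
Q is then a monomial in u, c, d:
δQ/Q = √((δu/u)² + (1·δc/c)² + (3·δd/d)²) = √(0.000695 + 0.00320 + 0.0340) = 0.195
Q = 2.88e+10, so δQ = 0.195 × 2.88e+10 = 5.62e+09.

5.62e+09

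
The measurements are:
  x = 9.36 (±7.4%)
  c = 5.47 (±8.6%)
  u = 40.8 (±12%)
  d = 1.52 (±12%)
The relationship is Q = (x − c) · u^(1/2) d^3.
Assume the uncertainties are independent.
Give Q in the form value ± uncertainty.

87.3 ± 37.0

Let w = x − c = 3.89. δw = √(δx² + δc²) = √(0.480 + 0.221) = 0.837, so δw/w = 0.215.
Q is then a monomial in w, u, d:
δQ/Q = √((δw/w)² + (½·δu/u)² + (3·δd/d)²) = √(0.0463 + 0.00360 + 0.130) = 0.424
Q = 87.3, so δQ = 0.424 × 87.3 = 37.0.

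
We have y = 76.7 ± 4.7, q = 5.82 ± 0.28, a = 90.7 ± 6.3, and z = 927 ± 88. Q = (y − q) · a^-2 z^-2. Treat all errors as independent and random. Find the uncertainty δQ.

2.45e-09

Let u = y − q = 70.9. δu = √(δy² + δq²) = √(22.1 + 0.0784) = 4.71, so δu/u = 0.0664.
Q is then a monomial in u, a, z:
δQ/Q = √((δu/u)² + (-2·δa/a)² + (-2·δz/z)²) = √(0.00441 + 0.0193 + 0.0360) = 0.244
Q = 1e-08, so δQ = 0.244 × 1e-08 = 2.45e-09.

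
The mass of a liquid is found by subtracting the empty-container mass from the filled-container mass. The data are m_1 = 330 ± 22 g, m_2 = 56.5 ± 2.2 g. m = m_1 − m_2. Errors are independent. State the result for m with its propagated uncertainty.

274 ± 22.1 g

Each term contributes (cᵢ δxᵢ)² to (δm)²:
  (δm_1)² = 484;  (δm_2)² = 4.84
δm = √(489) = 22.1 g
m = 274 g.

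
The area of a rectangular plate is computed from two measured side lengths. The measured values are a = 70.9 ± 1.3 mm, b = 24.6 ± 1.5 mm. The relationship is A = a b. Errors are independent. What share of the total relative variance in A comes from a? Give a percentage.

(δA/A)² = (1·δa/a)² + (1·δb/b)²
  a term: (1×0.0183)² = 0.000336
  b term: (1×0.0610)² = 0.00372
Total = 0.00405. Share from a = 0.000336/0.00405 = 0.0829.

8.29%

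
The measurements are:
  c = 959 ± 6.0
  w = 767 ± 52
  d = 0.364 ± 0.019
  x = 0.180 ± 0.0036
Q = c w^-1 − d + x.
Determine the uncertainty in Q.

Let p = c·w^-1 = 1.25. δp/p = √((1·δc/c)² + (-1·δw/w)²) = √(3.91e-05 + 0.00460) = 0.0681, so δp = 0.0851.
Q = p − d + x: δQ = √(δp² + δd² + δx²) = √(0.00725 + 0.000361 + 1.3e-05) = 0.0873

0.0873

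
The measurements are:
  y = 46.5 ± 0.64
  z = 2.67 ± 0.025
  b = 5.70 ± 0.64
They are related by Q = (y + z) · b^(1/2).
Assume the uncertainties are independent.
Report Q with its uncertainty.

Let u = y + z = 49.2. δu = √(δy² + δz²) = √(0.410 + 0.000625) = 0.640, so δu/u = 0.0130.
Q is then a monomial in u, b:
δQ/Q = √((δu/u)² + (½·δb/b)²) = √(0.000170 + 0.00315) = 0.0576
Q = 117, so δQ = 0.0576 × 117 = 6.77.

117 ± 6.77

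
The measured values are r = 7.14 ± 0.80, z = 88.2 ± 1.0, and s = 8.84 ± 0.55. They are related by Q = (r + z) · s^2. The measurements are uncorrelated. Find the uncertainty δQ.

932

Let u = r + z = 95.3. δu = √(δr² + δz²) = √(0.640 + 1.00) = 1.28, so δu/u = 0.0134.
Q is then a monomial in u, s:
δQ/Q = √((δu/u)² + (2·δs/s)²) = √(0.000180 + 0.0155) = 0.125
Q = 7450, so δQ = 0.125 × 7450 = 932.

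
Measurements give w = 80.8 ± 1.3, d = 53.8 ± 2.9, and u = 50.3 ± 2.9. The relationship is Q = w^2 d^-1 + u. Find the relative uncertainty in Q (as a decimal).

Let p = w^2·d^-1 = 121. δp/p = √((2·δw/w)² + (-1·δd/d)²) = √(0.00104 + 0.00291) = 0.0628, so δp = 7.62.
Q = p + u: δQ = √(δp² + δu²) = √(58.0 + 8.41) = 8.15
Q = 172, so δQ/Q = 8.15/172 = 0.0475.

0.0475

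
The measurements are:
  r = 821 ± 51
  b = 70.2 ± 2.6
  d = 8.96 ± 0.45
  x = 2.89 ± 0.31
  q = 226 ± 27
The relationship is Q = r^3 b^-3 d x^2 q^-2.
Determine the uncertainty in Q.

0.916

Products/powers → add relative errors in quadrature, weighted by exponent:
  (3·δr/r)² = (3×0.0621)² = 0.0347;  (-3·δb/b)² = (-3×0.0370)² = 0.0123;  (1·δd/d)² = (1×0.0502)² = 0.00252;  (2·δx/x)² = (2×0.107)² = 0.0460;  (-2·δq/q)² = (-2×0.119)² = 0.0571
δQ/Q = √(0.153) = 0.391
Q = 2.34, so δQ = 0.391 × 2.34 = 0.916.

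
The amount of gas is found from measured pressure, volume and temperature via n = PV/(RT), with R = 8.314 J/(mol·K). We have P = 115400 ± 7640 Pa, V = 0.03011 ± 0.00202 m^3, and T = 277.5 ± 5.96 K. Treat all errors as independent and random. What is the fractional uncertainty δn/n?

0.0967

For a monomial n ∝ P, V, T^-1, fractional errors add in quadrature:
  (1·δP/P)² = (1×0.0662)² = 0.00438;  (1·δV/V)² = (1×0.0671)² = 0.00450;  (-1·δT/T)² = (-1×0.0215)² = 0.000461
δn/n = √(0.00935) = 0.0967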